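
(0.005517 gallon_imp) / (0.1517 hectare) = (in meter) 1.653e-08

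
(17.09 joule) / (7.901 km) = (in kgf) 0.0002206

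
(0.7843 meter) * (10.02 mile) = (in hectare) 1.265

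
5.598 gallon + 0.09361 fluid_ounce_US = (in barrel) 0.1333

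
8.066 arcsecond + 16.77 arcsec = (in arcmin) 0.4139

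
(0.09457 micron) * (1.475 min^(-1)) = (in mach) 6.828e-12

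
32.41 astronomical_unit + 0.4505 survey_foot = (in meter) 4.848e+12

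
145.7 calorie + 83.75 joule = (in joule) 693.4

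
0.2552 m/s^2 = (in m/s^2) 0.2552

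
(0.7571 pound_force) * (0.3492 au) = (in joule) 1.759e+11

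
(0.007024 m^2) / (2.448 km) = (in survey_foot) 9.414e-06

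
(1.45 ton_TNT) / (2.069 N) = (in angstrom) 2.932e+19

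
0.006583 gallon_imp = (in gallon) 0.007906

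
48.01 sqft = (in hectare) 0.000446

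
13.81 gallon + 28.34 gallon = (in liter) 159.6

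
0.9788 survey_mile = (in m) 1575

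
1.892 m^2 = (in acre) 0.0004675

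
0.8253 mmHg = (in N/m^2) 110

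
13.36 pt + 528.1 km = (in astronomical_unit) 3.53e-06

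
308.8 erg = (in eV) 1.927e+14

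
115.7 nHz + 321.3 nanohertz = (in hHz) 4.37e-09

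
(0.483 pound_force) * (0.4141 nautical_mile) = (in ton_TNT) 3.938e-07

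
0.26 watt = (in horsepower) 0.0003487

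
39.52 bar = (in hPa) 3.952e+04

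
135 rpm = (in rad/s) 14.14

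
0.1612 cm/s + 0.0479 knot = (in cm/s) 2.625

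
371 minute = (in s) 2.226e+04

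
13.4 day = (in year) 0.03671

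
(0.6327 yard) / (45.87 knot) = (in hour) 6.81e-06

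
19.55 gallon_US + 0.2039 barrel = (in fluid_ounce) 3599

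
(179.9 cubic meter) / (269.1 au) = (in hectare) 4.469e-16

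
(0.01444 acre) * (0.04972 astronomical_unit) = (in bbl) 2.734e+12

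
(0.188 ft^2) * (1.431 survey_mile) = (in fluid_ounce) 1.36e+06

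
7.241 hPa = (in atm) 0.007146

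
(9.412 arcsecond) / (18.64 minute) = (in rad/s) 4.08e-08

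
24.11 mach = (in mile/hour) 1.836e+04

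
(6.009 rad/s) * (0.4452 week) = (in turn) 2.575e+05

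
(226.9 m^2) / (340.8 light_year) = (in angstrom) 7.037e-07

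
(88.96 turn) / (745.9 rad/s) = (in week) 1.239e-06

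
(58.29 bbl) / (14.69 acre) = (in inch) 0.006137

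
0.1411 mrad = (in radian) 0.0001411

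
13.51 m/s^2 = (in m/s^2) 13.51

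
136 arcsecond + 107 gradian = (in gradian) 107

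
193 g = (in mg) 1.93e+05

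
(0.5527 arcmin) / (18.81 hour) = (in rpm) 2.267e-08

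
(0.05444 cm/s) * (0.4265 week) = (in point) 3.981e+05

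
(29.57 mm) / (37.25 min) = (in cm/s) 0.001323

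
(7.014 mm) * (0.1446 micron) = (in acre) 2.506e-13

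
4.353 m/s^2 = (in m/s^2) 4.353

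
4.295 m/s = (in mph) 9.608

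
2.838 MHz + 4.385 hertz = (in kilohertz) 2838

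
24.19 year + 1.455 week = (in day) 8840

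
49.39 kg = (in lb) 108.9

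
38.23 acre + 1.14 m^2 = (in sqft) 1.665e+06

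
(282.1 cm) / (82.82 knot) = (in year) 2.1e-09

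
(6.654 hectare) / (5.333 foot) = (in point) 1.16e+08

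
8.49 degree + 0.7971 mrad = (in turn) 0.02371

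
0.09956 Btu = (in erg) 1.05e+09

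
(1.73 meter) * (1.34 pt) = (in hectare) 8.178e-08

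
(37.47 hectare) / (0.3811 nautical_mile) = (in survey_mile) 0.3299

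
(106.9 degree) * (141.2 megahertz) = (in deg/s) 1.509e+10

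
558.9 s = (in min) 9.315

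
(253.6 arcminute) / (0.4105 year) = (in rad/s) 5.698e-09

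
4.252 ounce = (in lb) 0.2657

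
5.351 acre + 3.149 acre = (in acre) 8.5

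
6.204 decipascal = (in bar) 6.204e-06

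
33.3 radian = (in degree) 1908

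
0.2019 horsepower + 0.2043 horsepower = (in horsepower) 0.4062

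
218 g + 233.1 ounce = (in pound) 15.05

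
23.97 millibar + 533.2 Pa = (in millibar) 29.3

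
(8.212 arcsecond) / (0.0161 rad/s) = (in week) 4.089e-09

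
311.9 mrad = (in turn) 0.04964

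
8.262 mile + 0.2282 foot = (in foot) 4.362e+04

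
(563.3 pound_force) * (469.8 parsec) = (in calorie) 8.682e+21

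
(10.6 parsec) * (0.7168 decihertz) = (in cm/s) 2.345e+18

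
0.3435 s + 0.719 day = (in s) 6.212e+04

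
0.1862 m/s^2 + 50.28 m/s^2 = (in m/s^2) 50.47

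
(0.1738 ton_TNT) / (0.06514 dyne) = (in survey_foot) 3.663e+15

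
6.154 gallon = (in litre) 23.3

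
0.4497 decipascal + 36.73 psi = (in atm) 2.499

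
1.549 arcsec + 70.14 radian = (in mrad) 7.014e+04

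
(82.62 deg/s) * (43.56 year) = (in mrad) 1.981e+12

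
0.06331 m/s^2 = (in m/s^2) 0.06331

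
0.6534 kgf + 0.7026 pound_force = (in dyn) 9.533e+05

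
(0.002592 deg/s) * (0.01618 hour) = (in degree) 0.151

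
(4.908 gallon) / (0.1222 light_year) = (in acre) 3.971e-21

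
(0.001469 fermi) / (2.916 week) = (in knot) 1.619e-24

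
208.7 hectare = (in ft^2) 2.246e+07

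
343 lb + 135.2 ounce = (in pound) 351.5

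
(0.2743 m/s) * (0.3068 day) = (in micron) 7.271e+09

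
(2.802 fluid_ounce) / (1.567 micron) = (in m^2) 52.88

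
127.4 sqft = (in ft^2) 127.4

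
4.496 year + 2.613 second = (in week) 234.4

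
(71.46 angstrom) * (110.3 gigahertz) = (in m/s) 788.2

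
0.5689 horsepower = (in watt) 424.2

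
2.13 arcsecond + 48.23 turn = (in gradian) 1.929e+04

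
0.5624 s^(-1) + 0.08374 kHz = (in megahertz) 8.43e-05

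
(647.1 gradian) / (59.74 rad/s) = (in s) 0.1701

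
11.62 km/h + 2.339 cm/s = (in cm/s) 325.1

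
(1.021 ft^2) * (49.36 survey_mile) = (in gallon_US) 1.991e+06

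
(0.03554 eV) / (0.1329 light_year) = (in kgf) 4.618e-37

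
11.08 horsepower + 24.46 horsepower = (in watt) 2.65e+04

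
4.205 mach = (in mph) 3203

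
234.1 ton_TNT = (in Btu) 9.284e+08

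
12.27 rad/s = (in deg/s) 703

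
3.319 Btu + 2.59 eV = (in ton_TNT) 8.369e-07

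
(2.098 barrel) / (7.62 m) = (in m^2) 0.04377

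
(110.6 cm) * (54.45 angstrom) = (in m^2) 6.022e-09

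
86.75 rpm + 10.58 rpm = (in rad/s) 10.19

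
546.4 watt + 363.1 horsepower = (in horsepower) 363.8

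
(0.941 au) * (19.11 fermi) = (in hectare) 2.69e-07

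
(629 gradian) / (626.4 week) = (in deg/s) 1.494e-06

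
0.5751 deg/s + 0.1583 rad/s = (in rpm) 1.608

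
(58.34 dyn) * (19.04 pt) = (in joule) 3.919e-06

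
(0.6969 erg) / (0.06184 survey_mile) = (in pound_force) 1.574e-10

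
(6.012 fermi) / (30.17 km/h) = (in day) 8.303e-21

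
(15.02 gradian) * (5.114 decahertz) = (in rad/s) 12.07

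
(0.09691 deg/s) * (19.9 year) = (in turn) 1.689e+05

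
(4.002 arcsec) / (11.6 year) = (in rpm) 5.065e-13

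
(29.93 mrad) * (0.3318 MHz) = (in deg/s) 5.69e+05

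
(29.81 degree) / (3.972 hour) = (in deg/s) 0.002085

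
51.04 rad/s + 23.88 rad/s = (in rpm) 715.4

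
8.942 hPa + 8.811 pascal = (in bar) 0.00903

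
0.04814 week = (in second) 2.912e+04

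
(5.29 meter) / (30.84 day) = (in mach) 5.831e-09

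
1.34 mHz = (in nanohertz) 1.34e+06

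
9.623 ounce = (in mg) 2.728e+05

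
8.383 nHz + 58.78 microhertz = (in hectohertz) 5.879e-07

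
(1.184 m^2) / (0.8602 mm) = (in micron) 1.376e+09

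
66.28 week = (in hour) 1.114e+04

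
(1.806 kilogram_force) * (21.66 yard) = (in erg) 3.508e+09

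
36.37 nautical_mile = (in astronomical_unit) 4.503e-07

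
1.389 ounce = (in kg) 0.03938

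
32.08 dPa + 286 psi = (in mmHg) 1.479e+04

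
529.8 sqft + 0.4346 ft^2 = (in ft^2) 530.2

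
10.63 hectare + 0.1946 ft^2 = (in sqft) 1.144e+06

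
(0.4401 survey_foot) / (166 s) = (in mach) 2.373e-06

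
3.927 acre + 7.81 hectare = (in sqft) 1.012e+06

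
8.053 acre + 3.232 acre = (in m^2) 4.567e+04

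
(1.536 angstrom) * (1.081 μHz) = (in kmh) 5.977e-16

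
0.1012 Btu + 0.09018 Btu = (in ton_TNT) 4.826e-08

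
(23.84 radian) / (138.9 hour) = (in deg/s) 0.002732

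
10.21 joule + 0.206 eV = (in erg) 1.021e+08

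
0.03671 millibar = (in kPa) 0.003671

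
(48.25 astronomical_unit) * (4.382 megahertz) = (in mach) 9.289e+16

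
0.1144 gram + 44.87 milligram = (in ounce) 0.005618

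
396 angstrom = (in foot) 1.299e-07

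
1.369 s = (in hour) 0.0003803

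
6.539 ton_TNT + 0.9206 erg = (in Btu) 2.593e+07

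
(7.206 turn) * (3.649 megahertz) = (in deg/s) 9.466e+09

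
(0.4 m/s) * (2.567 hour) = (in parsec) 1.198e-13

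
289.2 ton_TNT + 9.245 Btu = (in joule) 1.21e+12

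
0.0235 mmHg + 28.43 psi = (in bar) 1.96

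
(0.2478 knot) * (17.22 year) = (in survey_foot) 2.271e+08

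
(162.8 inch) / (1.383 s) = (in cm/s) 299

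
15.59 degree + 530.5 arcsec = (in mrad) 274.7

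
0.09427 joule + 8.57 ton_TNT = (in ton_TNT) 8.57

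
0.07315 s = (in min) 0.001219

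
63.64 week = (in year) 1.22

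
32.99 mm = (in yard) 0.03608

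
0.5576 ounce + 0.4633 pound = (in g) 226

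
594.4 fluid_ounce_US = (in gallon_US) 4.644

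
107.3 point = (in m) 0.03785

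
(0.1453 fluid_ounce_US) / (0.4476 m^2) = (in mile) 5.965e-09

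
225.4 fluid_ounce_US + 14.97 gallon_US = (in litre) 63.33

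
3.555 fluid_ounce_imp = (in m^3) 0.000101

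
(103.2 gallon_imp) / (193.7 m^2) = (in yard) 0.002649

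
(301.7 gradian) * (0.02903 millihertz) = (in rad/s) 0.0001376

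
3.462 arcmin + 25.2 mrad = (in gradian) 1.668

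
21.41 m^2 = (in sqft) 230.5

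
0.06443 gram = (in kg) 6.443e-05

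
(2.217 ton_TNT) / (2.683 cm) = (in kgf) 3.525e+10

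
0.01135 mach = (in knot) 7.512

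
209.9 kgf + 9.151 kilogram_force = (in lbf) 482.9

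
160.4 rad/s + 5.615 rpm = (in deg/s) 9224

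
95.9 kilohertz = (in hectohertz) 959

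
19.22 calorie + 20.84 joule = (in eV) 6.32e+20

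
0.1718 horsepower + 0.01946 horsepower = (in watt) 142.6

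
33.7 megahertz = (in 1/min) 2.022e+09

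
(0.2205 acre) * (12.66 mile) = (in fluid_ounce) 6.148e+11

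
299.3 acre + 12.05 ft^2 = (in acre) 299.3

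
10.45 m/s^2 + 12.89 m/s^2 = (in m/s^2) 23.34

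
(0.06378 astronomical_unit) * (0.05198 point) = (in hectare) 17.5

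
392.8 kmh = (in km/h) 392.8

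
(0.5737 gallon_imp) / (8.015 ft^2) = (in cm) 0.3503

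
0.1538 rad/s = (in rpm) 1.469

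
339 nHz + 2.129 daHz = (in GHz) 2.129e-08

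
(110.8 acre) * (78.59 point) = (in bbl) 7.819e+04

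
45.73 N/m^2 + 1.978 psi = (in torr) 102.6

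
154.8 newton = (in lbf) 34.8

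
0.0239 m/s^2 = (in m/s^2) 0.0239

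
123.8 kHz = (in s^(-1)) 1.238e+05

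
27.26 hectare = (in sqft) 2.934e+06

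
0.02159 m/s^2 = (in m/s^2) 0.02159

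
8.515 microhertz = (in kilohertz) 8.515e-09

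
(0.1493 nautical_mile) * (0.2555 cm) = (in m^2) 0.7065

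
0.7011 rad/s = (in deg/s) 40.17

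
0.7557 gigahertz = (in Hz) 7.557e+08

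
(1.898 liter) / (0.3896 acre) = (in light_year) 1.272e-22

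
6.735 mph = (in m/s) 3.011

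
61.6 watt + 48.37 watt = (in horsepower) 0.1475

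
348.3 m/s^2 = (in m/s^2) 348.3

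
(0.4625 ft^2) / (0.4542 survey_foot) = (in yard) 0.3394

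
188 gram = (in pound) 0.4145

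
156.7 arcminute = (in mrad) 45.58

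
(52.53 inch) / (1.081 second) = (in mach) 0.003625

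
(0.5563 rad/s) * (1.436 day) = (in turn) 1.098e+04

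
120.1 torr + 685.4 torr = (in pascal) 1.074e+05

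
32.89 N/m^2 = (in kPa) 0.03289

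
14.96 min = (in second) 897.6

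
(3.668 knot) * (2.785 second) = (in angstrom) 5.255e+10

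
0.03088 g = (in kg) 3.088e-05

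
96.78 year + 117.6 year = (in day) 7.825e+04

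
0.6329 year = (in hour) 5544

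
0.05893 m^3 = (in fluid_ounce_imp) 2074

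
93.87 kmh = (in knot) 50.69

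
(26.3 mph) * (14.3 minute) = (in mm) 1.009e+07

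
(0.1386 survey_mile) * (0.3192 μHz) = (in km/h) 0.0002563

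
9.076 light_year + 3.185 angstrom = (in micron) 8.587e+22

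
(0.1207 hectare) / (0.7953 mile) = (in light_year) 9.968e-17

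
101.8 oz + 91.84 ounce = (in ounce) 193.6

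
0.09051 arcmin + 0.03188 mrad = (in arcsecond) 12.01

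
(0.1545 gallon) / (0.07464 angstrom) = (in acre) 1.936e+04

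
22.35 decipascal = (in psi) 0.0003242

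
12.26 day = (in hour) 294.2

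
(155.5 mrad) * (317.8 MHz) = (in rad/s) 4.942e+07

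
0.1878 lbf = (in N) 0.8354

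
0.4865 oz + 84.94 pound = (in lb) 84.97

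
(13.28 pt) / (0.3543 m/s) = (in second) 0.01322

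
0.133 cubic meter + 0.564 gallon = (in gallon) 35.7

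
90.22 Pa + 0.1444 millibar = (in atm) 0.001033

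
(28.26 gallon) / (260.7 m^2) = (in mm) 0.4103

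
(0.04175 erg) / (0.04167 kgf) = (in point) 2.896e-05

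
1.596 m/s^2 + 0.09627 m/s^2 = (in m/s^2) 1.692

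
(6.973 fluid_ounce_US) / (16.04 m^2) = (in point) 0.03644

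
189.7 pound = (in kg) 86.05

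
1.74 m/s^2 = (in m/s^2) 1.74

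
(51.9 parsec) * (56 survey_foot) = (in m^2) 2.734e+19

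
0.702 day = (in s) 6.065e+04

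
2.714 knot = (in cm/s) 139.6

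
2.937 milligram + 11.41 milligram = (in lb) 3.163e-05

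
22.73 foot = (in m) 6.928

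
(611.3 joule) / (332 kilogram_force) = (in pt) 532.2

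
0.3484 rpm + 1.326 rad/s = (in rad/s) 1.362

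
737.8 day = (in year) 2.021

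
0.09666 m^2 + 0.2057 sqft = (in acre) 2.861e-05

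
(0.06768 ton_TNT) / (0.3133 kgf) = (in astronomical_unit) 0.0006161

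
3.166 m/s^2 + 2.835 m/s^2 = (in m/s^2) 6.001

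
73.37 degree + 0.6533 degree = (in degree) 74.02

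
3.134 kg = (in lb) 6.909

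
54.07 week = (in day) 378.5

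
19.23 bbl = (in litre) 3057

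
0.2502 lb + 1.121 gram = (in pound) 0.2527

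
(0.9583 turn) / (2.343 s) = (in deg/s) 147.2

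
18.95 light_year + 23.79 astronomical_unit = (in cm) 1.793e+19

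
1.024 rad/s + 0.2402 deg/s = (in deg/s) 58.91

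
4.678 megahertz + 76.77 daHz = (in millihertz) 4.679e+09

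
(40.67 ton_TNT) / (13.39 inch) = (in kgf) 5.102e+10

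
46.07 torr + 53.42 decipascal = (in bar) 0.06148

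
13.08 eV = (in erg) 2.096e-11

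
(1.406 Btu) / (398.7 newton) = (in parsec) 1.206e-16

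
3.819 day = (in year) 0.01046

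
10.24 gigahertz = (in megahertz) 1.024e+04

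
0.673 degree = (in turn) 0.001869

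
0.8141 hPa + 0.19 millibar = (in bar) 0.001004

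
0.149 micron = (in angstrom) 1490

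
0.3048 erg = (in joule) 3.048e-08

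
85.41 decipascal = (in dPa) 85.41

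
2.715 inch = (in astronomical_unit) 4.61e-13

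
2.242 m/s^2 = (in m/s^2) 2.242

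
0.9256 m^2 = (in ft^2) 9.963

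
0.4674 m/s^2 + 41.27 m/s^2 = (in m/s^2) 41.74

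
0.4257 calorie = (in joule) 1.781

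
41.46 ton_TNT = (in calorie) 4.146e+10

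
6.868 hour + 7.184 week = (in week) 7.225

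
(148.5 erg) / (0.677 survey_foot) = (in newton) 7.197e-05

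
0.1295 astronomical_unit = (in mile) 1.204e+07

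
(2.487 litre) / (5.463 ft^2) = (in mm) 4.9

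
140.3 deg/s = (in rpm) 23.38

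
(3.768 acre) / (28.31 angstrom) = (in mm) 5.386e+15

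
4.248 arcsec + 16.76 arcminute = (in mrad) 4.896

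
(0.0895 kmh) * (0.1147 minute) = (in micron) 1.711e+05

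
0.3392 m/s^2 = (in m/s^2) 0.3392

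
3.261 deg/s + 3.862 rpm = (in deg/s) 26.43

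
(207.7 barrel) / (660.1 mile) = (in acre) 7.681e-09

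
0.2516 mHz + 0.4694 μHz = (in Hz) 0.0002521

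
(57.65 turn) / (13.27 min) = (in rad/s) 0.4549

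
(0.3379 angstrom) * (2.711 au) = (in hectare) 0.00137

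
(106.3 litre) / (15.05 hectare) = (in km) 7.063e-10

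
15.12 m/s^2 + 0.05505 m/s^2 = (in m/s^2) 15.18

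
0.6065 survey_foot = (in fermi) 1.849e+14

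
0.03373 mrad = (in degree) 0.001933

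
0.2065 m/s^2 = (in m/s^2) 0.2065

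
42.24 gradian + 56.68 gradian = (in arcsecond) 3.205e+05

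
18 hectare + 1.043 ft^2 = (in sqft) 1.938e+06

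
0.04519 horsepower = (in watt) 33.7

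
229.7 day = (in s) 1.985e+07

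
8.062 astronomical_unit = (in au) 8.062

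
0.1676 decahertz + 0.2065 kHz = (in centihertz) 2.082e+04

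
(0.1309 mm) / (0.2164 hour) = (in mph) 3.759e-07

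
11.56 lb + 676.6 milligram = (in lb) 11.56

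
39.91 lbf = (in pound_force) 39.91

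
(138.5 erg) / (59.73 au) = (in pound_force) 3.485e-19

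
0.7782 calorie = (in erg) 3.256e+07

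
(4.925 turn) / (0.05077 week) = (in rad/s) 0.001008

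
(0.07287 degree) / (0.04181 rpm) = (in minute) 0.004841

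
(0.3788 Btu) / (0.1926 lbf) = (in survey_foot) 1530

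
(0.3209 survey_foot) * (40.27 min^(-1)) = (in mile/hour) 0.1468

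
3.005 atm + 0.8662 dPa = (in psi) 44.16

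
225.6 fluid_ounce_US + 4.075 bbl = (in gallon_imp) 144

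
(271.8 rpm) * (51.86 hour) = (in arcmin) 1.827e+10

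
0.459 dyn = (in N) 4.59e-06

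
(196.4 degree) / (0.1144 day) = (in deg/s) 0.01987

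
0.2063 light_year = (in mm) 1.952e+18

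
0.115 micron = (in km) 1.15e-10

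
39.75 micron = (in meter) 3.975e-05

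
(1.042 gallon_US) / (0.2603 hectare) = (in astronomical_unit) 1.013e-17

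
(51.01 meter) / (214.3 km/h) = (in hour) 0.000238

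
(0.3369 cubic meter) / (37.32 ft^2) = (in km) 9.717e-05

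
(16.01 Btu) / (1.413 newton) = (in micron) 1.195e+10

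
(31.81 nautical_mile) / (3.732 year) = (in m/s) 0.0005006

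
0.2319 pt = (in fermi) 8.181e+10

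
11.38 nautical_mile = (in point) 5.974e+07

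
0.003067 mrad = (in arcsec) 0.6326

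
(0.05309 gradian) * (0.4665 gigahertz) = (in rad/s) 3.89e+05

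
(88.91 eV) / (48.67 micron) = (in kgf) 2.985e-14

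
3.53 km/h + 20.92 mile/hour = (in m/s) 10.33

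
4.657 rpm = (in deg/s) 27.94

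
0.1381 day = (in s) 1.193e+04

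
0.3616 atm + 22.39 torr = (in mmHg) 297.2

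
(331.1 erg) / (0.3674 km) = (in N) 9.012e-08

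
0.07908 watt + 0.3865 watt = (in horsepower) 0.0006244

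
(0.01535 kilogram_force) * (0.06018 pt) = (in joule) 3.196e-06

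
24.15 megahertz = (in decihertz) 2.415e+08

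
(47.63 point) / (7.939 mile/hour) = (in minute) 7.891e-05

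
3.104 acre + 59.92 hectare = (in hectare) 61.18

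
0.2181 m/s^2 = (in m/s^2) 0.2181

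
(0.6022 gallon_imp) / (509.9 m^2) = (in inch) 0.0002114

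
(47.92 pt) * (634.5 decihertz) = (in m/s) 1.073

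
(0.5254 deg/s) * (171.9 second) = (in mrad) 1576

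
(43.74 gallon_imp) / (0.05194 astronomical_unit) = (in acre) 6.324e-15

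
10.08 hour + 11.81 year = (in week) 615.9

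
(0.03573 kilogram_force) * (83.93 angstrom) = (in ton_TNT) 7.029e-19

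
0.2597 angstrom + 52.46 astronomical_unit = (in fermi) 7.848e+27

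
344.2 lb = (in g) 1.561e+05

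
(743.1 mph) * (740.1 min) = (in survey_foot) 4.84e+07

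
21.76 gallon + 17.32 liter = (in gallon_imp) 21.93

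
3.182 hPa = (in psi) 0.04615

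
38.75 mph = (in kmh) 62.36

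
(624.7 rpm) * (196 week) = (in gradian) 4.937e+11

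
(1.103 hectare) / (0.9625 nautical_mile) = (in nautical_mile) 0.003341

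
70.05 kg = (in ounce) 2471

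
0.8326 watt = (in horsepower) 0.001117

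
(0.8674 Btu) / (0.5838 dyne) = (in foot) 5.143e+08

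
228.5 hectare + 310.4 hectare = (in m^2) 5.389e+06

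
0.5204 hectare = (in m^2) 5204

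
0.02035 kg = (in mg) 2.035e+04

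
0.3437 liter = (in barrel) 0.002162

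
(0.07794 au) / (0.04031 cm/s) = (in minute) 4.821e+11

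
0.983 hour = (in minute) 58.98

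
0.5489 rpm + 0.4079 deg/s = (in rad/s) 0.0646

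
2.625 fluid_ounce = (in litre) 0.07763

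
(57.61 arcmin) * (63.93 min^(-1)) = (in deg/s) 1.023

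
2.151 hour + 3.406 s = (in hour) 2.152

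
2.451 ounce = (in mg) 6.948e+04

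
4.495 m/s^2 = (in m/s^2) 4.495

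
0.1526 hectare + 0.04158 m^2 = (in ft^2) 1.643e+04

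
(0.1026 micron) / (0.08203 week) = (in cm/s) 2.068e-10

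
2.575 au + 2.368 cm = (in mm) 3.852e+14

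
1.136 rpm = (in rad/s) 0.119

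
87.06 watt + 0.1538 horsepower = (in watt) 201.7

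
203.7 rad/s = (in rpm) 1945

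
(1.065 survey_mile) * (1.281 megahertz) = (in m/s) 2.196e+09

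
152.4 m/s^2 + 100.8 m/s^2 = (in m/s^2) 253.2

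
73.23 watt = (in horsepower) 0.0982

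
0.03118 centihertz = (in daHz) 3.118e-05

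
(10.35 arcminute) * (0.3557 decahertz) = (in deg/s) 0.6136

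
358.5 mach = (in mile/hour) 2.731e+05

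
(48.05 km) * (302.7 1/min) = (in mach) 711.9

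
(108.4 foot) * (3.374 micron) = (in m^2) 0.0001115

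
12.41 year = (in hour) 1.087e+05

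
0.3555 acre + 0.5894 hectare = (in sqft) 7.893e+04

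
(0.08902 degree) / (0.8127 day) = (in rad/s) 2.213e-08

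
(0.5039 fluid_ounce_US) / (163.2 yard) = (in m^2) 9.986e-08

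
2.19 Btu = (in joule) 2311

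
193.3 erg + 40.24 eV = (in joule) 1.933e-05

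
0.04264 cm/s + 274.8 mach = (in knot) 1.819e+05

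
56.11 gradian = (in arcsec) 1.818e+05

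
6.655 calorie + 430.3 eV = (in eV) 1.738e+20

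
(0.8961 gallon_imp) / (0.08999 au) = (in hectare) 3.026e-17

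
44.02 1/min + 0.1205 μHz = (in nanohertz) 7.337e+08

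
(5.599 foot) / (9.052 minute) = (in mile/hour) 0.007029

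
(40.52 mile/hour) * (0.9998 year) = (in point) 1.619e+12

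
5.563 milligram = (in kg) 5.563e-06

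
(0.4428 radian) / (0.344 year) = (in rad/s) 4.082e-08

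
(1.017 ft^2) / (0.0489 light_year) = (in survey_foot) 6.7e-16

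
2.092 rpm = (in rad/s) 0.2191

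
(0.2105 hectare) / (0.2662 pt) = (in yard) 2.451e+07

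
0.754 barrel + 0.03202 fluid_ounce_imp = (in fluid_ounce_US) 4054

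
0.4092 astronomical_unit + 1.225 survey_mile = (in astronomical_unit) 0.4092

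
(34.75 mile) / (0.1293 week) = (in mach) 0.0021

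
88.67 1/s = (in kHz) 0.08867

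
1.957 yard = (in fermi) 1.789e+15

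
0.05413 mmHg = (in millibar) 0.07217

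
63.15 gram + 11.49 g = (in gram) 74.64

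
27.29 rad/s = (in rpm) 260.6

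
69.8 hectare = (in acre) 172.5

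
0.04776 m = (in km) 4.776e-05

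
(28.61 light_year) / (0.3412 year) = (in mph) 5.627e+10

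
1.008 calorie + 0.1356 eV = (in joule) 4.217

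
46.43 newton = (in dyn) 4.643e+06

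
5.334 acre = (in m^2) 2.159e+04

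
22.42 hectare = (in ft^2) 2.413e+06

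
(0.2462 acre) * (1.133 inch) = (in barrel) 180.3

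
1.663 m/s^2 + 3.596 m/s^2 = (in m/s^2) 5.259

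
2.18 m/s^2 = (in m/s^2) 2.18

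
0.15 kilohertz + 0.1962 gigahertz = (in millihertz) 1.962e+11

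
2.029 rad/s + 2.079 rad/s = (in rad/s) 4.108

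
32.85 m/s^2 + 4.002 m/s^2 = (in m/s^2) 36.85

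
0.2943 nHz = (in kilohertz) 2.943e-13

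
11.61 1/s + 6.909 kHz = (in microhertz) 6.921e+09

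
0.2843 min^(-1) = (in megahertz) 4.738e-09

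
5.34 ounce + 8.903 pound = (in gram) 4190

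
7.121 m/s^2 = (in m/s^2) 7.121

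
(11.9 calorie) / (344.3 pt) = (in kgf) 41.8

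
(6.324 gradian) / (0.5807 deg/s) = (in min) 0.1634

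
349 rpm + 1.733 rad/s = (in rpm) 365.5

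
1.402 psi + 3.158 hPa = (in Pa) 9982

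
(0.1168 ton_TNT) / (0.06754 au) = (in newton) 0.04837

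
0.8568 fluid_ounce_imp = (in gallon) 0.006431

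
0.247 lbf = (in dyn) 1.099e+05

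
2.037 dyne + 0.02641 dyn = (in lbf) 4.639e-06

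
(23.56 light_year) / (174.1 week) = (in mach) 6.217e+06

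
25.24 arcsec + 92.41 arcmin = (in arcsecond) 5570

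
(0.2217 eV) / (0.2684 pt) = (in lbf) 8.433e-17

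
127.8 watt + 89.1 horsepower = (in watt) 6.657e+04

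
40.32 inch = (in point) 2903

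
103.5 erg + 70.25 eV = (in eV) 6.46e+13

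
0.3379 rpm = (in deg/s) 2.027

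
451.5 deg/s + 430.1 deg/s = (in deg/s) 881.6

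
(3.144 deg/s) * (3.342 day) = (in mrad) 1.584e+07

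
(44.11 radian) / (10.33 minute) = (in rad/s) 0.07117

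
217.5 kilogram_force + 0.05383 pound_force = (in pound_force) 479.6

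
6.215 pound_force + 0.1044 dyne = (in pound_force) 6.215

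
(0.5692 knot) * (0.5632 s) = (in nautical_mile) 8.905e-05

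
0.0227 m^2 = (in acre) 5.609e-06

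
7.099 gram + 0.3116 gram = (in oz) 0.2614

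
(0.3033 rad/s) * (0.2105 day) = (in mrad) 5.516e+06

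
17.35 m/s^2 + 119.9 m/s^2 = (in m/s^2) 137.2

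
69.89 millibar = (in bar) 0.06989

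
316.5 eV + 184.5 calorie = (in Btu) 0.7317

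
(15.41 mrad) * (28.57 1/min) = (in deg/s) 0.4204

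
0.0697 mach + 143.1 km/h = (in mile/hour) 142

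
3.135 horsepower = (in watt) 2338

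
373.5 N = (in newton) 373.5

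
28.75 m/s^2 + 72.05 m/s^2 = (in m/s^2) 100.8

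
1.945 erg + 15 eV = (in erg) 1.945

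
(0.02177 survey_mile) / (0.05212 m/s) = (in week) 0.001111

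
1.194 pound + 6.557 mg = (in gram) 541.6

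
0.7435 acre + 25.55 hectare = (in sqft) 2.783e+06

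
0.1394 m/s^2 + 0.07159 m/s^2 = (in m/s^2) 0.211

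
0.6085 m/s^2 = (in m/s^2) 0.6085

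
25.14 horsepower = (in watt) 1.875e+04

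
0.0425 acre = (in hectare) 0.0172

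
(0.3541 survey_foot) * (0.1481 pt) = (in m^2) 5.639e-06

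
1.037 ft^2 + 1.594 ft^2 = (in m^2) 0.2444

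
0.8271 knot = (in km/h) 1.532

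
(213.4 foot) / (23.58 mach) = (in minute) 0.000135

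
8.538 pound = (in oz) 136.6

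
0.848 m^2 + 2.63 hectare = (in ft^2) 2.831e+05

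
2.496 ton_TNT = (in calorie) 2.496e+09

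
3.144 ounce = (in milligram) 8.913e+04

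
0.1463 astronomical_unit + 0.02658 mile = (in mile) 1.36e+07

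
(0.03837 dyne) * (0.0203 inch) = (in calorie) 4.729e-11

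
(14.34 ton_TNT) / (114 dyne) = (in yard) 5.756e+13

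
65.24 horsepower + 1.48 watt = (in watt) 4.865e+04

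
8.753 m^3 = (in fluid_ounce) 2.96e+05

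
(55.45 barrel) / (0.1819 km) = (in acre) 1.198e-05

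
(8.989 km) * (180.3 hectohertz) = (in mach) 4.76e+05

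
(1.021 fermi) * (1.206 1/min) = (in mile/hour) 4.591e-17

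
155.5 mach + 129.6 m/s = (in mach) 155.9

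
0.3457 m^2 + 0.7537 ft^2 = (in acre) 0.0001027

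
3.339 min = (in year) 6.353e-06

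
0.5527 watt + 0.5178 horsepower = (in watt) 386.7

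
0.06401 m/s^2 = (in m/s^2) 0.06401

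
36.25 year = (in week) 1890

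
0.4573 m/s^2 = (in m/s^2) 0.4573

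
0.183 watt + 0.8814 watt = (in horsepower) 0.001427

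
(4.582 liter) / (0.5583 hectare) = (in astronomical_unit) 5.486e-18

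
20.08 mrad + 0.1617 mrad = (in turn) 0.003222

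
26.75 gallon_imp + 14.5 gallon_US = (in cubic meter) 0.1765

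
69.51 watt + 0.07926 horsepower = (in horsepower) 0.1725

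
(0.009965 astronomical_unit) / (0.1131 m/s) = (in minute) 2.197e+08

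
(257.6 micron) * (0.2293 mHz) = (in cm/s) 5.907e-06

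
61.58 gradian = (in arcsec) 1.995e+05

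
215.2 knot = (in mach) 0.3251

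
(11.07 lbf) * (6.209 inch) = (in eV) 4.847e+19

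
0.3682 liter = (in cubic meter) 0.0003682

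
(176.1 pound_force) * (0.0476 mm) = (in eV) 2.327e+17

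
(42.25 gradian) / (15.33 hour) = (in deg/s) 0.000689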